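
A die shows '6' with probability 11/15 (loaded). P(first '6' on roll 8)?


Geometric: P(X=8) = (1-p)^(k-1)×p = (4/15)^7×11/15 = 180224/2562890625

P(X=8) = 180224/2562890625 ≈ 0.01%


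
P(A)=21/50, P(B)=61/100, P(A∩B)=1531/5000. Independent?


P(A)×P(B) = 1281/5000
P(A∩B) = 1531/5000
Not equal → NOT independent

No, not independent


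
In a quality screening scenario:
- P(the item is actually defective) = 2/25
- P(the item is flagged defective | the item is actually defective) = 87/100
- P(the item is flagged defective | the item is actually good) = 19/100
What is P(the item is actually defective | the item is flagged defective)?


Using Bayes' theorem:
P(A|B) = P(B|A)·P(A) / P(B)

P(the item is flagged defective) = 87/100 × 2/25 + 19/100 × 23/25
= 87/1250 + 437/2500 = 611/2500

P(the item is actually defective|the item is flagged defective) = (87/1250) / (611/2500) = 174/611

P(the item is actually defective|the item is flagged defective) = 174/611 ≈ 28.48%


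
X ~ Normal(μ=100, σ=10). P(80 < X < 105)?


z₁=(80-100)/10=-2.0, z₂=(105-100)/10=0.5
P = Φ(0.5) - Φ(-2.0) = 0.691462 - 0.022750 = 0.668712 ≈ 0.6687

P(80 < X < 105) ≈ 0.6687


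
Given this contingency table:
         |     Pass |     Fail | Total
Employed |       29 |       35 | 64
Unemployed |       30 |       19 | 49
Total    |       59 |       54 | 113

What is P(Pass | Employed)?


P(Pass | Employed) = 29/(29+35) = 29/64

P(Pass|Employed) = 29/64 ≈ 45.31%


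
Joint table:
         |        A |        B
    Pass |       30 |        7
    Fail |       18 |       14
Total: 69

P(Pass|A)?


P(Pass|A) = 30/(30+18) = 30/48 = 5/8

P = 5/8 ≈ 62.50%


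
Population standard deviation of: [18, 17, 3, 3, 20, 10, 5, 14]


Mean = 90/8 = 45/4
  (18-45/4)²=729/16
  (17-45/4)²=529/16
  (3-45/4)²=1089/16
  (3-45/4)²=1089/16
  (20-45/4)²=1225/16
  (10-45/4)²=25/16
  (5-45/4)²=625/16
  (14-45/4)²=121/16
Σ(x-μ)² = 679/2
σ² = (679/2)/8 = 679/16

σ = √(679/16) ≈ 6.5144


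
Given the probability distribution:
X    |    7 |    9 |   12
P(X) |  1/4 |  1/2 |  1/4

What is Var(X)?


E[X] = 37/4
E[X²] = 355/4
Var(X) = E[X²] - (E[X])² = 355/4 - 1369/16 = 51/16

Var(X) = 51/16 ≈ 3.1875


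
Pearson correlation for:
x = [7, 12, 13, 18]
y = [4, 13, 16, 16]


n=4, Σx=50, Σy=49, Σxy=680, Σx²=686, Σy²=697
r = (4×680 - 50×49)/√((4×686 - 50²)(4×697 - 49²))
= 270/√(244×387) = 270/√94428 ≈ 270/307.2914 ≈ 0.8786

r ≈ 0.8786


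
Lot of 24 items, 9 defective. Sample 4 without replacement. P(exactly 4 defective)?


Hypergeometric: C(9,4)×C(15,0)/C(24,4)
= 126×1/10626 = 3/253

P(X=4) = 3/253 ≈ 1.19%


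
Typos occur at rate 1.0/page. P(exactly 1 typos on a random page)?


Poisson(λ=1.0): P(X=1) = e^(-λ)×λ^k/k!
= e^(-1.0) × 1.0^1 / 1!
≈ 0.3678794412 × 1 / 1 ≈ 0.367879

P(X=1) ≈ 0.367879 ≈ 36.79%


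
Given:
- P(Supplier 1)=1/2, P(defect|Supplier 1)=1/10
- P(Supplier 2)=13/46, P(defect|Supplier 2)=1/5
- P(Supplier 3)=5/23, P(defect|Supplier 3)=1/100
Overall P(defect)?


P(B) = Σ P(B|Aᵢ)×P(Aᵢ)
  1/10×1/2 = 1/20
  1/5×13/46 = 13/230
  1/100×5/23 = 1/460
Sum = 5/46

P(defect) = 5/46 ≈ 10.87%


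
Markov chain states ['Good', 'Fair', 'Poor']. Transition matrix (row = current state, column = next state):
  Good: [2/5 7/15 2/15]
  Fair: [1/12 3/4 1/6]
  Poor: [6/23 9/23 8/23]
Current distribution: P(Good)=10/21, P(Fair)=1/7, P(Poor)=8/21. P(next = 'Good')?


P(next=Good) = Σᵢ P(now=i)×P(i→Good)
= 10/21×2/5 + 1/7×1/12 + 8/21×6/23
= 4/21 + 1/84 + 16/161 = 583/1932

P = 583/1932 ≈ 0.3018


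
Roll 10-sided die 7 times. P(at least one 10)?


P(no 10)^7 = (9/10)^7 = 4782969/10000000
P(≥1) = 1 - 4782969/10000000 = 5217031/10000000

P = 5217031/10000000 ≈ 52.17%


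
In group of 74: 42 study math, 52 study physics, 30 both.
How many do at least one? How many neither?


|A∪B| = 42+52-30 = 64
Neither = 74-64 = 10

At least one: 64; Neither: 10


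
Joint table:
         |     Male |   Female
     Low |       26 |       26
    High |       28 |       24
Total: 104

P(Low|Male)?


P(Low|Male) = 26/(26+28) = 26/54 = 13/27

P = 13/27 ≈ 48.15%


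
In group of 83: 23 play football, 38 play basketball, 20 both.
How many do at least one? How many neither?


|A∪B| = 23+38-20 = 41
Neither = 83-41 = 42

At least one: 41; Neither: 42


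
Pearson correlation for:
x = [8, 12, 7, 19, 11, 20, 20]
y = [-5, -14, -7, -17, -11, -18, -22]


n=7, Σx=97, Σy=-94, Σxy=-1501, Σx²=1539, Σy²=1488
r = (7×(-1501) - 97×(-94))/√((7×1539 - 97²)(7×1488 - (-94)²))
= -1389/√(1364×1580) = -1389/√2155120 ≈ -1389/1468.0327 ≈ -0.9462

r ≈ -0.9462


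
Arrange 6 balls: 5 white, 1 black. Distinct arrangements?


6!/(5!×1!) = 6

6


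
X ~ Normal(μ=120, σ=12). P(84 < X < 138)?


z₁=(84-120)/12=-3.0, z₂=(138-120)/12=1.5
P = Φ(1.5) - Φ(-3.0) = 0.933193 - 0.001350 = 0.931843 ≈ 0.9318

P(84 < X < 138) ≈ 0.9318


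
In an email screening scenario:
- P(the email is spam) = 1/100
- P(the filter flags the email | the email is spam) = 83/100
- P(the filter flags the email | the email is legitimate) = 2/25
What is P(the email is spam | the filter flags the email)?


Using Bayes' theorem:
P(A|B) = P(B|A)·P(A) / P(B)

P(the filter flags the email) = 83/100 × 1/100 + 2/25 × 99/100
= 83/10000 + 99/1250 = 7/80

P(the email is spam|the filter flags the email) = (83/10000) / (7/80) = 83/875

P(the email is spam|the filter flags the email) = 83/875 ≈ 9.49%


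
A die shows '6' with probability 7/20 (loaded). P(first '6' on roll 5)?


Geometric: P(X=5) = (1-p)^(k-1)×p = (13/20)^4×7/20 = 199927/3200000

P(X=5) = 199927/3200000 ≈ 6.25%


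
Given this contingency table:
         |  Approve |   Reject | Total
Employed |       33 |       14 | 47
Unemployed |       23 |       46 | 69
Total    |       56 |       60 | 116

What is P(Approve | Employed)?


P(Approve | Employed) = 33/(33+14) = 33/47

P(Approve|Employed) = 33/47 ≈ 70.21%


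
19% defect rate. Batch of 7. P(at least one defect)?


P(all good) = (81/100)^7 = 22876792454961/100000000000000
P(≥1 defect) = 77123207545039/100000000000000

P = 77123207545039/100000000000000 ≈ 77.12%


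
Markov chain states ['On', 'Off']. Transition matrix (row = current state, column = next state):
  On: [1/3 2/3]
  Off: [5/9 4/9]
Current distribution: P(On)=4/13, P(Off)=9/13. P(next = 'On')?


P(next=On) = Σᵢ P(now=i)×P(i→On)
= 4/13×1/3 + 9/13×5/9
= 4/39 + 5/13 = 19/39

P = 19/39 ≈ 0.4872


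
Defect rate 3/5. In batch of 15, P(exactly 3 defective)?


Binomial: P(X=3) = C(15,3)×p^3×(1-p)^12
= 455 × 27/125 × 4096/244140625 = 10063872/6103515625

P(X=3) = 10063872/6103515625 ≈ 0.16%


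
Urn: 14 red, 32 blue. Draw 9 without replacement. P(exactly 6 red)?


Hypergeometric: C(14,6)×C(32,3)/C(46,9)
= 3003×4960/1101716330 = 10416/770431

P(X=6) = 10416/770431 ≈ 1.35%


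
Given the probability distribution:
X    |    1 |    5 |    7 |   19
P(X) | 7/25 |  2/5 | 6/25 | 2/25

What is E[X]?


E[X] = Σ x·P(X=x)
= (1)×(7/25) + (5)×(2/5) + (7)×(6/25) + (19)×(2/25)
= 137/25

E[X] = 137/25


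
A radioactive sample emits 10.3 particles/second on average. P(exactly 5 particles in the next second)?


Poisson(λ=10.3): P(X=5) = e^(-λ)×λ^k/k!
= e^(-10.3) × 10.3^5 / 5!
≈ 3.363309519e-05 × 115927.40743 / 120 ≈ 0.032492

P(X=5) ≈ 0.032492 ≈ 3.25%


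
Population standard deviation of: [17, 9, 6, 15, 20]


Mean = 67/5
  (17-67/5)²=324/25
  (9-67/5)²=484/25
  (6-67/5)²=1369/25
  (15-67/5)²=64/25
  (20-67/5)²=1089/25
Σ(x-μ)² = 666/5
σ² = (666/5)/5 = 666/25

σ = √(666/25) ≈ 5.1614


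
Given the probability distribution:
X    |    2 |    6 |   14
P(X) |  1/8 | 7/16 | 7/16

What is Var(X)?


E[X] = 9
E[X²] = 102
Var(X) = E[X²] - (E[X])² = 102 - 81 = 21

Var(X) = 21 ≈ 21.0000


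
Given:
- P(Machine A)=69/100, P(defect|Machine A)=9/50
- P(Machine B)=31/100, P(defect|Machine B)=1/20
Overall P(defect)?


P(B) = Σ P(B|Aᵢ)×P(Aᵢ)
  9/50×69/100 = 621/5000
  1/20×31/100 = 31/2000
Sum = 1397/10000

P(defect) = 1397/10000 ≈ 13.97%


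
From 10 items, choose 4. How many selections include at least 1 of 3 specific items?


Complement: C(10,4) - C(7,4) = 210 - 35 = 175

175


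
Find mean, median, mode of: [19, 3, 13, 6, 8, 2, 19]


Sorted: [2, 3, 6, 8, 13, 19, 19]
Mean = 70/7 = 10
Median = 8
Freq: {19: 2, 3: 1, 13: 1, 6: 1, 8: 1, 2: 1}
Mode: [19]

Mean=10, Median=8, Mode=19


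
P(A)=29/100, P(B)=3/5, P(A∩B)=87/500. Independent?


P(A)×P(B) = 87/500
P(A∩B) = 87/500
Equal ✓ → Independent

Yes, independent


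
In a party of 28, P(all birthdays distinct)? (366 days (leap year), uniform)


P(all different) = Π(366-i)/366 for i=0..27
= (366/366)×(365/366)×...×(339/366)
= 0.346570

P ≈ 0.3466 ≈ 34.66%


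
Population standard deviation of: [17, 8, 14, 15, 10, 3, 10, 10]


Mean = 87/8
  (17-87/8)²=2401/64
  (8-87/8)²=529/64
  (14-87/8)²=625/64
  (15-87/8)²=1089/64
  (10-87/8)²=49/64
  (3-87/8)²=3969/64
  (10-87/8)²=49/64
  (10-87/8)²=49/64
Σ(x-μ)² = 1095/8
σ² = (1095/8)/8 = 1095/64

σ = √(1095/64) ≈ 4.1363


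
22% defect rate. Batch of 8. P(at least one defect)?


P(all good) = (39/50)^8 = 5352009260481/39062500000000
P(≥1 defect) = 33710490739519/39062500000000

P = 33710490739519/39062500000000 ≈ 86.30%


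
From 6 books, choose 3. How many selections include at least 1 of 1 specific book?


Complement: C(6,3) - C(5,3) = 20 - 10 = 10

10


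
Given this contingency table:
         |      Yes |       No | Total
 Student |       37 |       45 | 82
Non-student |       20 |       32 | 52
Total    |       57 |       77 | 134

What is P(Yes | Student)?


P(Yes | Student) = 37/(37+45) = 37/82

P(Yes|Student) = 37/82 ≈ 45.12%


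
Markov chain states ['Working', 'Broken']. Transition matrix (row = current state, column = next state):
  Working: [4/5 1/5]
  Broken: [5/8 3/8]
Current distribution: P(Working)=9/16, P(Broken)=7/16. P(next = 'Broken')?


P(next=Broken) = Σᵢ P(now=i)×P(i→Broken)
= 9/16×1/5 + 7/16×3/8
= 9/80 + 21/128 = 177/640

P = 177/640 ≈ 0.2766


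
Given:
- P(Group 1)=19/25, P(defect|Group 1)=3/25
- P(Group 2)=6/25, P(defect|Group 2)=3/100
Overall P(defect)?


P(B) = Σ P(B|Aᵢ)×P(Aᵢ)
  3/25×19/25 = 57/625
  3/100×6/25 = 9/1250
Sum = 123/1250

P(defect) = 123/1250 ≈ 9.84%


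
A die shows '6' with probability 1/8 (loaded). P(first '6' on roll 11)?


Geometric: P(X=11) = (1-p)^(k-1)×p = (7/8)^10×1/8 = 282475249/8589934592

P(X=11) = 282475249/8589934592 ≈ 3.29%


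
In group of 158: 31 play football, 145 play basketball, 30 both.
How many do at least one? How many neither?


|A∪B| = 31+145-30 = 146
Neither = 158-146 = 12

At least one: 146; Neither: 12


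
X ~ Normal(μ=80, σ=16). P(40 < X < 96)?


z₁=(40-80)/16=-2.5, z₂=(96-80)/16=1.0
P = Φ(1.0) - Φ(-2.5) = 0.841345 - 0.006210 = 0.835135 ≈ 0.8351

P(40 < X < 96) ≈ 0.8351


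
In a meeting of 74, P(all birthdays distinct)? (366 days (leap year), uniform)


P(all different) = Π(366-i)/366 for i=0..73
= (366/366)×(365/366)×...×(293/366)
= 0.000360

P ≈ 0.0004 ≈ 0.04%


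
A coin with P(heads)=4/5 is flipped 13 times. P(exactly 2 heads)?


Binomial: P(X=2) = C(13,2)×p^2×(1-p)^11
= 78 × 16/25 × 1/48828125 = 1248/1220703125

P(X=2) = 1248/1220703125 ≈ 0.00%


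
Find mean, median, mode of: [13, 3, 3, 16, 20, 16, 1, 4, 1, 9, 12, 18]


Sorted: [1, 1, 3, 3, 4, 9, 12, 13, 16, 16, 18, 20]
Mean = 116/12 = 29/3
Median = 21/2
Freq: {13: 1, 3: 2, 16: 2, 20: 1, 1: 2, 4: 1, 9: 1, 12: 1, 18: 1}
Mode: [1, 3, 16]

Mean=29/3, Median=21/2, Mode=[1, 3, 16]


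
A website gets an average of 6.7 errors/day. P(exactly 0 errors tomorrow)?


Poisson(λ=6.7): P(X=0) = e^(-λ)×λ^k/k!
= e^(-6.7) × 6.7^0 / 0!
≈ 0.001230911903 × 1 / 1 ≈ 0.001231

P(X=0) ≈ 0.001231 ≈ 0.12%


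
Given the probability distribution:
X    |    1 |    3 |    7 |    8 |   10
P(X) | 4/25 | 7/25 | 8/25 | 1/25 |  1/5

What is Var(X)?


E[X] = 139/25
E[X²] = 1023/25
Var(X) = E[X²] - (E[X])² = 1023/25 - 19321/625 = 6254/625

Var(X) = 6254/625 ≈ 10.0064


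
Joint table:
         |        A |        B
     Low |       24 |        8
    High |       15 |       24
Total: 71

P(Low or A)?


P(Low∨A) = P(Low) + P(A) - P(Low∧A)
= (32 + 39 - 24)/71 = 47/71

P = 47/71 ≈ 66.20%


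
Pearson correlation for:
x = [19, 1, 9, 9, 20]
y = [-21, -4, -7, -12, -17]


n=5, Σx=58, Σy=-61, Σxy=-914, Σx²=924, Σy²=939
r = (5×(-914) - 58×(-61))/√((5×924 - 58²)(5×939 - (-61)²))
= -1032/√(1256×974) = -1032/√1223344 ≈ -1032/1106.0488 ≈ -0.9331

r ≈ -0.9331


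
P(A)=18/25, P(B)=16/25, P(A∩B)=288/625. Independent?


P(A)×P(B) = 288/625
P(A∩B) = 288/625
Equal ✓ → Independent

Yes, independent


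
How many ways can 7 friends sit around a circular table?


Circular arrangements of 7 distinct objects: fix one position to break rotational symmetry.
(n-1)! = 6! = 720

720


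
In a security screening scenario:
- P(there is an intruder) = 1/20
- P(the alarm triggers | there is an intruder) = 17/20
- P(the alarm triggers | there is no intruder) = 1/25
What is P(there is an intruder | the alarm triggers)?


Using Bayes' theorem:
P(A|B) = P(B|A)·P(A) / P(B)

P(the alarm triggers) = 17/20 × 1/20 + 1/25 × 19/20
= 17/400 + 19/500 = 161/2000

P(there is an intruder|the alarm triggers) = (17/400) / (161/2000) = 85/161

P(there is an intruder|the alarm triggers) = 85/161 ≈ 52.80%


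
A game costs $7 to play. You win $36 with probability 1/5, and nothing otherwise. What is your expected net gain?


E[gain] = (36-7)×1/5 + (-7)×4/5
= 29/5 - 28/5 = 1/5

Expected net gain = $1/5 ≈ $0.20


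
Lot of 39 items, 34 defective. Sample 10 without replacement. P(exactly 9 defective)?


Hypergeometric: C(34,9)×C(5,1)/C(39,10)
= 52451256×5/635745396 = 290/703

P(X=9) = 290/703 ≈ 41.25%


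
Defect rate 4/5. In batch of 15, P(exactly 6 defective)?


Binomial: P(X=6) = C(15,6)×p^6×(1-p)^9
= 5005 × 4096/15625 × 1/1953125 = 4100096/6103515625

P(X=6) = 4100096/6103515625 ≈ 0.07%


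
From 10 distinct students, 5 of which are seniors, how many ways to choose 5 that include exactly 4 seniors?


Choose 4 of the 5 seniors and 1 of the other 5 students:
C(5,4)×C(5,1) = 5×5 = 25

25


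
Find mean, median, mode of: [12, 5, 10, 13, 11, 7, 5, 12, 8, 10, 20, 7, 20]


Sorted: [5, 5, 7, 7, 8, 10, 10, 11, 12, 12, 13, 20, 20]
Mean = 140/13
Median = 10
Freq: {12: 2, 5: 2, 10: 2, 13: 1, 11: 1, 7: 2, 8: 1, 20: 2}
Mode: [5, 7, 10, 12, 20]

Mean=140/13, Median=10, Mode=[5, 7, 10, 12, 20]


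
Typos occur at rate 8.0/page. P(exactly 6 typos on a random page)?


Poisson(λ=8.0): P(X=6) = e^(-λ)×λ^k/k!
= e^(-8.0) × 8.0^6 / 6!
≈ 0.0003354626279 × 262144 / 720 ≈ 0.122138

P(X=6) ≈ 0.122138 ≈ 12.21%


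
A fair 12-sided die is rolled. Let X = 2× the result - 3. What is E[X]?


E[die] = (1+12)/2 = 13/2
E[X] = 2×13/2 - 3 = 10

E[X] = 10


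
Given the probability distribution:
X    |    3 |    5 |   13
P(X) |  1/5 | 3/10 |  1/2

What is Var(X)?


E[X] = 43/5
E[X²] = 469/5
Var(X) = E[X²] - (E[X])² = 469/5 - 1849/25 = 496/25

Var(X) = 496/25 ≈ 19.8400


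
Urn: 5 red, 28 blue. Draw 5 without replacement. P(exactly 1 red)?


Hypergeometric: C(5,1)×C(28,4)/C(33,5)
= 5×20475/237336 = 34125/79112

P(X=1) = 34125/79112 ≈ 43.14%


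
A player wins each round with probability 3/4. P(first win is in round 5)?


Geometric: P(X=5) = (1-p)^(k-1)×p = (1/4)^4×3/4 = 3/1024

P(X=5) = 3/1024 ≈ 0.29%


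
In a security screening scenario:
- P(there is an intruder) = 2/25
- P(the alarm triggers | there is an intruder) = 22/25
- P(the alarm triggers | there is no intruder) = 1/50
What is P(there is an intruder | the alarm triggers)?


Using Bayes' theorem:
P(A|B) = P(B|A)·P(A) / P(B)

P(the alarm triggers) = 22/25 × 2/25 + 1/50 × 23/25
= 44/625 + 23/1250 = 111/1250

P(there is an intruder|the alarm triggers) = (44/625) / (111/1250) = 88/111

P(there is an intruder|the alarm triggers) = 88/111 ≈ 79.28%


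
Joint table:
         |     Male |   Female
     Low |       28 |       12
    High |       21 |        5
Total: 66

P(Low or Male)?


P(Low∨Male) = P(Low) + P(Male) - P(Low∧Male)
= (40 + 49 - 28)/66 = 61/66

P = 61/66 ≈ 92.42%


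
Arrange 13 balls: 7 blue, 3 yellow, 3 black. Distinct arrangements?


13!/(7!×3!×3!) = 34320

34320


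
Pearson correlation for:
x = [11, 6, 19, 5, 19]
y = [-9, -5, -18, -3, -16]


n=5, Σx=60, Σy=-51, Σxy=-790, Σx²=904, Σy²=695
r = (5×(-790) - 60×(-51))/√((5×904 - 60²)(5×695 - (-51)²))
= -890/√(920×874) = -890/√804080 ≈ -890/896.7051 ≈ -0.9925

r ≈ -0.9925


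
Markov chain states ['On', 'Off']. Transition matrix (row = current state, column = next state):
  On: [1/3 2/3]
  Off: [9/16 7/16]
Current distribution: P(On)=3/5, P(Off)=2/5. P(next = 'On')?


P(next=On) = Σᵢ P(now=i)×P(i→On)
= 3/5×1/3 + 2/5×9/16
= 1/5 + 9/40 = 17/40

P = 17/40 ≈ 0.4250


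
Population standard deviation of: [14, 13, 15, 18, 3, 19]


Mean = 82/6 = 41/3
  (14-41/3)²=1/9
  (13-41/3)²=4/9
  (15-41/3)²=16/9
  (18-41/3)²=169/9
  (3-41/3)²=1024/9
  (19-41/3)²=256/9
Σ(x-μ)² = 490/3
σ² = (490/3)/6 = 245/9

σ = √(245/9) ≈ 5.2175


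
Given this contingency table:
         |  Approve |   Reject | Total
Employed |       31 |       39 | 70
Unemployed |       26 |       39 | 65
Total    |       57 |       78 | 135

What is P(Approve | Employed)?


P(Approve | Employed) = 31/(31+39) = 31/70

P(Approve|Employed) = 31/70 ≈ 44.29%


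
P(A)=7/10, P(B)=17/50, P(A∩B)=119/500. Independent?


P(A)×P(B) = 119/500
P(A∩B) = 119/500
Equal ✓ → Independent

Yes, independent


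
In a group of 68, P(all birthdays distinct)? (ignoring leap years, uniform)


P(all different) = Π(365-i)/365 for i=0..67
= (365/365)×(364/365)×...×(298/365)
= 0.001274

P ≈ 0.0013 ≈ 0.13%


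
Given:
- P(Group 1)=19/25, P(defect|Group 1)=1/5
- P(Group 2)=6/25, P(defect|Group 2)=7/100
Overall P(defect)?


P(B) = Σ P(B|Aᵢ)×P(Aᵢ)
  1/5×19/25 = 19/125
  7/100×6/25 = 21/1250
Sum = 211/1250

P(defect) = 211/1250 ≈ 16.88%


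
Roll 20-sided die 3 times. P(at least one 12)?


P(no 12)^3 = (19/20)^3 = 6859/8000
P(≥1) = 1 - 6859/8000 = 1141/8000

P = 1141/8000 ≈ 14.26%


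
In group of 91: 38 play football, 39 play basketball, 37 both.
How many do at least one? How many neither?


|A∪B| = 38+39-37 = 40
Neither = 91-40 = 51

At least one: 40; Neither: 51


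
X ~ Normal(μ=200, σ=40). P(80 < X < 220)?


z₁=(80-200)/40=-3.0, z₂=(220-200)/40=0.5
P = Φ(0.5) - Φ(-3.0) = 0.691462 - 0.001350 = 0.690112 ≈ 0.6901

P(80 < X < 220) ≈ 0.6901


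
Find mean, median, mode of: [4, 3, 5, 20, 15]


Sorted: [3, 4, 5, 15, 20]
Mean = 47/5
Median = 5
Freq: {4: 1, 3: 1, 5: 1, 20: 1, 15: 1}
Mode: No mode

Mean=47/5, Median=5, Mode=No mode


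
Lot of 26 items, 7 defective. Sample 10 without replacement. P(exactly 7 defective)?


Hypergeometric: C(7,7)×C(19,3)/C(26,10)
= 1×969/5311735 = 3/16445

P(X=7) = 3/16445 ≈ 0.02%


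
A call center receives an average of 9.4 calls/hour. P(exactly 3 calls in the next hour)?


Poisson(λ=9.4): P(X=3) = e^(-λ)×λ^k/k!
= e^(-9.4) × 9.4^3 / 3!
≈ 8.272406556e-05 × 830.584 / 6 ≈ 0.011452

P(X=3) ≈ 0.011452 ≈ 1.15%


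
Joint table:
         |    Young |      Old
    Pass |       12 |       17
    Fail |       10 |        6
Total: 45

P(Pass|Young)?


P(Pass|Young) = 12/(12+10) = 12/22 = 6/11

P = 6/11 ≈ 54.55%


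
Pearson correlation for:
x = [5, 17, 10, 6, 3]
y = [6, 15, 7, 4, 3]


n=5, Σx=41, Σy=35, Σxy=388, Σx²=459, Σy²=335
r = (5×388 - 41×35)/√((5×459 - 41²)(5×335 - 35²))
= 505/√(614×450) = 505/√276300 ≈ 505/525.6425 ≈ 0.9607

r ≈ 0.9607


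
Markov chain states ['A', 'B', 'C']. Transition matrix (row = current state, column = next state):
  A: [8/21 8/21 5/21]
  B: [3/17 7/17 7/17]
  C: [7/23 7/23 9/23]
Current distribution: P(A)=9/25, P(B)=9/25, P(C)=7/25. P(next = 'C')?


P(next=C) = Σᵢ P(now=i)×P(i→C)
= 9/25×5/21 + 9/25×7/17 + 7/25×9/23
= 3/35 + 63/425 + 63/575 = 4701/13685

P = 4701/13685 ≈ 0.3435


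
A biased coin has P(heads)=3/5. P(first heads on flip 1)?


Geometric: P(X=1) = (1-p)^(k-1)×p = (2/5)^0×3/5 = 3/5

P(X=1) = 3/5 ≈ 60.00%


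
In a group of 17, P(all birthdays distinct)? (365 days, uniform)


P(all different) = Π(365-i)/365 for i=0..16
= (365/365)×(364/365)×...×(349/365)
= 0.684992

P ≈ 0.6850 ≈ 68.50%


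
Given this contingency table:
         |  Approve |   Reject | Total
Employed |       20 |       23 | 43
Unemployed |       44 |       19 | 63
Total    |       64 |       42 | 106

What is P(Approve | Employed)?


P(Approve | Employed) = 20/(20+23) = 20/43

P(Approve|Employed) = 20/43 ≈ 46.51%


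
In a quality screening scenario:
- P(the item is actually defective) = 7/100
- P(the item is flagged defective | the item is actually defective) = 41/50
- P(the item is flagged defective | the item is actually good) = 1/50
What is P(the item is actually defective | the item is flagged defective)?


Using Bayes' theorem:
P(A|B) = P(B|A)·P(A) / P(B)

P(the item is flagged defective) = 41/50 × 7/100 + 1/50 × 93/100
= 287/5000 + 93/5000 = 19/250

P(the item is actually defective|the item is flagged defective) = (287/5000) / (19/250) = 287/380

P(the item is actually defective|the item is flagged defective) = 287/380 ≈ 75.53%


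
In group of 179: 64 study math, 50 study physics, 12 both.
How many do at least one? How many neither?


|A∪B| = 64+50-12 = 102
Neither = 179-102 = 77

At least one: 102; Neither: 77


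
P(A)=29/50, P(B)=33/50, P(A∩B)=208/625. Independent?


P(A)×P(B) = 957/2500
P(A∩B) = 208/625
Not equal → NOT independent

No, not independent


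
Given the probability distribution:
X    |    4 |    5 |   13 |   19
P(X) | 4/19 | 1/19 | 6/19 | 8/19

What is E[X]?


E[X] = Σ x·P(X=x)
= (4)×(4/19) + (5)×(1/19) + (13)×(6/19) + (19)×(8/19)
= 251/19

E[X] = 251/19


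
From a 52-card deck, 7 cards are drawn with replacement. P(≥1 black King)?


P(not a black King) = 50/52 = 25/26
P(none in 7 draws) = (25/26)^7 = 6103515625/8031810176
P(≥1 black King) = 1 - 6103515625/8031810176 = 1928294551/8031810176

P = 1928294551/8031810176 ≈ 24.01%


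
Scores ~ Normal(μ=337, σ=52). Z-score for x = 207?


z = (x - μ)/σ = (207 - 337)/52 = -2.5

z = -2.5


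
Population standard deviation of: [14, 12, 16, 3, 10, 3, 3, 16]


Mean = 77/8
  (14-77/8)²=1225/64
  (12-77/8)²=361/64
  (16-77/8)²=2601/64
  (3-77/8)²=2809/64
  (10-77/8)²=9/64
  (3-77/8)²=2809/64
  (3-77/8)²=2809/64
  (16-77/8)²=2601/64
Σ(x-μ)² = 1903/8
σ² = (1903/8)/8 = 1903/64

σ = √(1903/64) ≈ 5.4529


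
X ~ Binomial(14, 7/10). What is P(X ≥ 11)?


P(X ≥ 11) = Σ P(X=i) for i=11..14
P(X=11) = 4858291807551/25000000000000
P(X=12) = 11336014217619/100000000000000
P(X=13) = 2034669218547/50000000000000
P(X=14) = 678223072849/100000000000000
Sum = 17758371478883/50000000000000

P(X ≥ 11) = 17758371478883/50000000000000 ≈ 35.52%


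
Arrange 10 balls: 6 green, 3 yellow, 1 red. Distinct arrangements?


10!/(6!×3!×1!) = 840

840


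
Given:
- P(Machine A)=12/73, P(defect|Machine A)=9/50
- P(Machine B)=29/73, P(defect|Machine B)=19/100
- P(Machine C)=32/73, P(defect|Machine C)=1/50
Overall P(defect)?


P(B) = Σ P(B|Aᵢ)×P(Aᵢ)
  9/50×12/73 = 54/1825
  19/100×29/73 = 551/7300
  1/50×32/73 = 16/1825
Sum = 831/7300

P(defect) = 831/7300 ≈ 11.38%


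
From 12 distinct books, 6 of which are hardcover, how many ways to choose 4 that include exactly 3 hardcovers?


Choose 3 of the 6 hardcovers and 1 of the other 6 books:
C(6,3)×C(6,1) = 20×6 = 120

120


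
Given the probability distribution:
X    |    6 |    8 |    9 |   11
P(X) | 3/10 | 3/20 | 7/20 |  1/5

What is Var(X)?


E[X] = 167/20
E[X²] = 1459/20
Var(X) = E[X²] - (E[X])² = 1459/20 - 27889/400 = 1291/400

Var(X) = 1291/400 ≈ 3.2275


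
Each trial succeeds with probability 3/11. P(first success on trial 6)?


Geometric: P(X=6) = (1-p)^(k-1)×p = (8/11)^5×3/11 = 98304/1771561

P(X=6) = 98304/1771561 ≈ 5.55%


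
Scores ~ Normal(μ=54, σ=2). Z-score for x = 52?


z = (x - μ)/σ = (52 - 54)/2 = -1.0

z = -1.0


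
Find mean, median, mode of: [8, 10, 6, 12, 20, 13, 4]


Sorted: [4, 6, 8, 10, 12, 13, 20]
Mean = 73/7
Median = 10
Freq: {8: 1, 10: 1, 6: 1, 12: 1, 20: 1, 13: 1, 4: 1}
Mode: No mode

Mean=73/7, Median=10, Mode=No mode


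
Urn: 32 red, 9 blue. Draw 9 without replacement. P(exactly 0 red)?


Hypergeometric: C(32,0)×C(9,9)/C(41,9)
= 1×1/350343565 = 1/350343565

P(X=0) = 1/350343565 ≈ 0.00%


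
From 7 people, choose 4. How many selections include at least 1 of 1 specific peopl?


Complement: C(7,4) - C(6,4) = 35 - 15 = 20

20


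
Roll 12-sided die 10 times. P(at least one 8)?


P(no 8)^10 = (11/12)^10 = 25937424601/61917364224
P(≥1) = 1 - 25937424601/61917364224 = 35979939623/61917364224

P = 35979939623/61917364224 ≈ 58.11%


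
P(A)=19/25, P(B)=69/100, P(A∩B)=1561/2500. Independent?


P(A)×P(B) = 1311/2500
P(A∩B) = 1561/2500
Not equal → NOT independent

No, not independent


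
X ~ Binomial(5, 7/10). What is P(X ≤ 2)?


P(X ≤ 2) = Σ P(X=i) for i=0..2
P(X=0) = 243/100000
P(X=1) = 567/20000
P(X=2) = 1323/10000
Sum = 4077/25000

P(X ≤ 2) = 4077/25000 ≈ 16.31%


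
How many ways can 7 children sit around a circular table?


Circular arrangements of 7 distinct objects: fix one position to break rotational symmetry.
(n-1)! = 6! = 720

720


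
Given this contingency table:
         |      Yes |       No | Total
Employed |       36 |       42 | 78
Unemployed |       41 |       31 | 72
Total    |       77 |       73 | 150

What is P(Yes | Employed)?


P(Yes | Employed) = 36/(36+42) = 36/78 = 6/13

P(Yes|Employed) = 6/13 ≈ 46.15%


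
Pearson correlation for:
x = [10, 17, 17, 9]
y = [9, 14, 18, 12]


n=4, Σx=53, Σy=53, Σxy=742, Σx²=759, Σy²=745
r = (4×742 - 53×53)/√((4×759 - 53²)(4×745 - 53²))
= 159/√(227×171) = 159/√38817 ≈ 159/197.0203 ≈ 0.8070

r ≈ 0.8070


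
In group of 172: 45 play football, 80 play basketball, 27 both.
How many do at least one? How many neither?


|A∪B| = 45+80-27 = 98
Neither = 172-98 = 74

At least one: 98; Neither: 74


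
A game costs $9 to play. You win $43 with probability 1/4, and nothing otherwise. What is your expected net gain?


E[gain] = (43-9)×1/4 + (-9)×3/4
= 17/2 - 27/4 = 7/4

Expected net gain = $7/4 ≈ $1.75


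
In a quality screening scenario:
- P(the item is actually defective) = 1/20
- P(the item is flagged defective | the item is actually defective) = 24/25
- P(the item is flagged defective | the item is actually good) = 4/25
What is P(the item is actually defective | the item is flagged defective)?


Using Bayes' theorem:
P(A|B) = P(B|A)·P(A) / P(B)

P(the item is flagged defective) = 24/25 × 1/20 + 4/25 × 19/20
= 6/125 + 19/125 = 1/5

P(the item is actually defective|the item is flagged defective) = (6/125) / (1/5) = 6/25

P(the item is actually defective|the item is flagged defective) = 6/25 ≈ 24.00%


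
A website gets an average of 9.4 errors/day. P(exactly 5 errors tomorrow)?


Poisson(λ=9.4): P(X=5) = e^(-λ)×λ^k/k!
= e^(-9.4) × 9.4^5 / 5!
≈ 8.272406556e-05 × 73390.40224 / 120 ≈ 0.050593

P(X=5) ≈ 0.050593 ≈ 5.06%


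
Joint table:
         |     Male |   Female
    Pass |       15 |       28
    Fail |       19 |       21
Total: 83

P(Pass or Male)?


P(Pass∨Male) = P(Pass) + P(Male) - P(Pass∧Male)
= (43 + 34 - 15)/83 = 62/83

P = 62/83 ≈ 74.70%


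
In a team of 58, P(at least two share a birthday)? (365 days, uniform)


P(all different) = Π(365-i)/365 for i=0..57
= 0.008335
P(match) = 1 - 0.008335 = 0.991665

P ≈ 0.9917 ≈ 99.17%


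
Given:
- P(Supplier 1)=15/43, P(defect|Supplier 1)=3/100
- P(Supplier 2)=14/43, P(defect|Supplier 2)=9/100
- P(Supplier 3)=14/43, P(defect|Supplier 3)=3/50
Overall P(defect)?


P(B) = Σ P(B|Aᵢ)×P(Aᵢ)
  3/100×15/43 = 9/860
  9/100×14/43 = 63/2150
  3/50×14/43 = 21/1075
Sum = 51/860

P(defect) = 51/860 ≈ 5.93%


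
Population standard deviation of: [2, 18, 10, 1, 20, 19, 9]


Mean = 79/7
  (2-79/7)²=4225/49
  (18-79/7)²=2209/49
  (10-79/7)²=81/49
  (1-79/7)²=5184/49
  (20-79/7)²=3721/49
  (19-79/7)²=2916/49
  (9-79/7)²=256/49
Σ(x-μ)² = 2656/7
σ² = (2656/7)/7 = 2656/49

σ = √(2656/49) ≈ 7.3623


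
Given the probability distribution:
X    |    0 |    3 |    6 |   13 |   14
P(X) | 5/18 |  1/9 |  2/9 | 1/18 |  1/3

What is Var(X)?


E[X] = 127/18
E[X²] = 1507/18
Var(X) = E[X²] - (E[X])² = 1507/18 - 16129/324 = 10997/324

Var(X) = 10997/324 ≈ 33.9414


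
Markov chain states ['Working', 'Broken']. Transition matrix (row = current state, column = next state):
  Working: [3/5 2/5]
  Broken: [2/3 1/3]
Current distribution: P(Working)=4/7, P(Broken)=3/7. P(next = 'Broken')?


P(next=Broken) = Σᵢ P(now=i)×P(i→Broken)
= 4/7×2/5 + 3/7×1/3
= 8/35 + 1/7 = 13/35

P = 13/35 ≈ 0.3714


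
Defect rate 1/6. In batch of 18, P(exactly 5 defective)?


Binomial: P(X=5) = C(18,5)×p^5×(1-p)^13
= 8568 × 1/7776 × 1220703125/13060694016 = 145263671875/1410554953728

P(X=5) = 145263671875/1410554953728 ≈ 10.30%


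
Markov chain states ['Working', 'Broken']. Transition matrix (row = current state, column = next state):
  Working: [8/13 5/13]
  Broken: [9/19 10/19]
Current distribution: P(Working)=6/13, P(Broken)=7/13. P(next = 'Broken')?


P(next=Broken) = Σᵢ P(now=i)×P(i→Broken)
= 6/13×5/13 + 7/13×10/19
= 30/169 + 70/247 = 1480/3211

P = 1480/3211 ≈ 0.4609


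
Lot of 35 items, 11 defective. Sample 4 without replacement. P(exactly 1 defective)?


Hypergeometric: C(11,1)×C(24,3)/C(35,4)
= 11×2024/52360 = 253/595

P(X=1) = 253/595 ≈ 42.52%


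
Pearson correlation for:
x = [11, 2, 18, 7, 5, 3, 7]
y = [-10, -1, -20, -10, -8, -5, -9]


n=7, Σx=53, Σy=-63, Σxy=-660, Σx²=581, Σy²=771
r = (7×(-660) - 53×(-63))/√((7×581 - 53²)(7×771 - (-63)²))
= -1281/√(1258×1428) = -1281/√1796424 ≈ -1281/1340.3074 ≈ -0.9558

r ≈ -0.9558


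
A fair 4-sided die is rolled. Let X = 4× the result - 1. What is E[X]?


E[die] = (1+4)/2 = 5/2
E[X] = 4×5/2 - 1 = 9

E[X] = 9


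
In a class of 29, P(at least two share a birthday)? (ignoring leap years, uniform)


P(all different) = Π(365-i)/365 for i=0..28
= 0.319031
P(match) = 1 - 0.319031 = 0.680969

P ≈ 0.6810 ≈ 68.10%


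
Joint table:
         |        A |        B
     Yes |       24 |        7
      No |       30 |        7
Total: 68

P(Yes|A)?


P(Yes|A) = 24/(24+30) = 24/54 = 4/9

P = 4/9 ≈ 44.44%


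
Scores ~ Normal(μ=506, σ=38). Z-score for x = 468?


z = (x - μ)/σ = (468 - 506)/38 = -1.0

z = -1.0


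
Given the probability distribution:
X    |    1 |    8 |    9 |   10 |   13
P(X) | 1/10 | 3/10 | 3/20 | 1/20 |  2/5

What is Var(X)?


E[X] = 191/20
E[X²] = 2081/20
Var(X) = E[X²] - (E[X])² = 2081/20 - 36481/400 = 5139/400

Var(X) = 5139/400 ≈ 12.8475


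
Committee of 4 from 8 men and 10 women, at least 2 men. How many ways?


Count by #men:
  2M,2W: C(8,2)×C(10,2)=1260
  3M,1W: C(8,3)×C(10,1)=560
  4M,0W: C(8,4)×C(10,0)=70
Total = 1890

1890


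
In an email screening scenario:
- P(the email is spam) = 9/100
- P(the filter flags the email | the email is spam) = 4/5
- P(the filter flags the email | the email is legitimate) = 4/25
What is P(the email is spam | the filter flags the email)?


Using Bayes' theorem:
P(A|B) = P(B|A)·P(A) / P(B)

P(the filter flags the email) = 4/5 × 9/100 + 4/25 × 91/100
= 9/125 + 91/625 = 136/625

P(the email is spam|the filter flags the email) = (9/125) / (136/625) = 45/136

P(the email is spam|the filter flags the email) = 45/136 ≈ 33.09%


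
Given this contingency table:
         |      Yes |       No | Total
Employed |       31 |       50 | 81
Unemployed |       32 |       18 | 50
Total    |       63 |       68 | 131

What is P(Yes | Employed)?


P(Yes | Employed) = 31/(31+50) = 31/81

P(Yes|Employed) = 31/81 ≈ 38.27%


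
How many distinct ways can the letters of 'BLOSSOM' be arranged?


Letters: 7, freq: {'B': 1, 'L': 1, 'O': 2, 'S': 2, 'M': 1}
7!/(1!×1!×2!×2!×1!) = 5040/4 = 1260

1260


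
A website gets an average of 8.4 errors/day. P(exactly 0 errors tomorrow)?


Poisson(λ=8.4): P(X=0) = e^(-λ)×λ^k/k!
= e^(-8.4) × 8.4^0 / 0!
≈ 0.0002248673242 × 1 / 1 ≈ 0.000225

P(X=0) ≈ 0.000225 ≈ 0.02%


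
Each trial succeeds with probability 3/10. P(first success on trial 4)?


Geometric: P(X=4) = (1-p)^(k-1)×p = (7/10)^3×3/10 = 1029/10000

P(X=4) = 1029/10000 ≈ 10.29%


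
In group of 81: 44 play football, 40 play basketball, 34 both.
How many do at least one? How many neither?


|A∪B| = 44+40-34 = 50
Neither = 81-50 = 31

At least one: 50; Neither: 31


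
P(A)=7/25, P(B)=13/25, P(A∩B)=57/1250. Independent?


P(A)×P(B) = 91/625
P(A∩B) = 57/1250
Not equal → NOT independent

No, not independent


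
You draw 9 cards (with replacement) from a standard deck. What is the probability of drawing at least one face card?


P(not a face card) = 40/52 = 10/13
P(none in 9 draws) = (10/13)^9 = 1000000000/10604499373
P(≥1 face card) = 1 - 1000000000/10604499373 = 9604499373/10604499373

P = 9604499373/10604499373 ≈ 90.57%


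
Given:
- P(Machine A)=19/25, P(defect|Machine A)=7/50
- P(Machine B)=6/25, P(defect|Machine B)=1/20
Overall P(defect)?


P(B) = Σ P(B|Aᵢ)×P(Aᵢ)
  7/50×19/25 = 133/1250
  1/20×6/25 = 3/250
Sum = 74/625

P(defect) = 74/625 ≈ 11.84%


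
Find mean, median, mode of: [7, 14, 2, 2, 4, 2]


Sorted: [2, 2, 2, 4, 7, 14]
Mean = 31/6
Median = 3
Freq: {7: 1, 14: 1, 2: 3, 4: 1}
Mode: [2]

Mean=31/6, Median=3, Mode=2


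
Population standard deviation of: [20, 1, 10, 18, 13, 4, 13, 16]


Mean = 95/8
  (20-95/8)²=4225/64
  (1-95/8)²=7569/64
  (10-95/8)²=225/64
  (18-95/8)²=2401/64
  (13-95/8)²=81/64
  (4-95/8)²=3969/64
  (13-95/8)²=81/64
  (16-95/8)²=1089/64
Σ(x-μ)² = 2455/8
σ² = (2455/8)/8 = 2455/64

σ = √(2455/64) ≈ 6.1935


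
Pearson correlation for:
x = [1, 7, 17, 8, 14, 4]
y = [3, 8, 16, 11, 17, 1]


n=6, Σx=51, Σy=56, Σxy=661, Σx²=615, Σy²=740
r = (6×661 - 51×56)/√((6×615 - 51²)(6×740 - 56²))
= 1110/√(1089×1304) = 1110/√1420056 ≈ 1110/1191.6610 ≈ 0.9315

r ≈ 0.9315


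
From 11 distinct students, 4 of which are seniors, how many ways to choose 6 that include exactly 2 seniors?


Choose 2 of the 4 seniors and 4 of the other 7 students:
C(4,2)×C(7,4) = 6×35 = 210

210


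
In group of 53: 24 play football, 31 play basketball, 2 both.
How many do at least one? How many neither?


|A∪B| = 24+31-2 = 53
Neither = 53-53 = 0

At least one: 53; Neither: 0


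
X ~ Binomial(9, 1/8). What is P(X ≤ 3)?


P(X ≤ 3) = Σ P(X=i) for i=0..3
P(X=0) = 40353607/134217728
P(X=1) = 51883209/134217728
P(X=2) = 7411887/33554432
P(X=3) = 2470629/33554432
Sum = 4117715/4194304

P(X ≤ 3) = 4117715/4194304 ≈ 98.17%


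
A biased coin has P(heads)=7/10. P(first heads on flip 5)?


Geometric: P(X=5) = (1-p)^(k-1)×p = (3/10)^4×7/10 = 567/100000

P(X=5) = 567/100000 ≈ 0.57%


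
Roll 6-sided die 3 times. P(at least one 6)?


P(no 6)^3 = (5/6)^3 = 125/216
P(≥1) = 1 - 125/216 = 91/216

P = 91/216 ≈ 42.13%


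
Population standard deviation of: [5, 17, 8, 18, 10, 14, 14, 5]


Mean = 91/8
  (5-91/8)²=2601/64
  (17-91/8)²=2025/64
  (8-91/8)²=729/64
  (18-91/8)²=2809/64
  (10-91/8)²=121/64
  (14-91/8)²=441/64
  (14-91/8)²=441/64
  (5-91/8)²=2601/64
Σ(x-μ)² = 1471/8
σ² = (1471/8)/8 = 1471/64

σ = √(1471/64) ≈ 4.7942


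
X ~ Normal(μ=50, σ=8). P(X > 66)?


z = (66-50)/8 = 2.0
P(X > 66) = 1 - P(Z ≤ 2.0) = 1 - 0.9772 = 0.0228

P(X > 66) ≈ 0.0228


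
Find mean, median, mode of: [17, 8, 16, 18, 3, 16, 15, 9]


Sorted: [3, 8, 9, 15, 16, 16, 17, 18]
Mean = 102/8 = 51/4
Median = 31/2
Freq: {17: 1, 8: 1, 16: 2, 18: 1, 3: 1, 15: 1, 9: 1}
Mode: [16]

Mean=51/4, Median=31/2, Mode=16


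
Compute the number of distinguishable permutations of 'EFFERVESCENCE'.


Letters: 13, freq: {'E': 5, 'F': 2, 'R': 1, 'V': 1, 'S': 1, 'C': 2, 'N': 1}
13!/(5!×2!×1!×1!×1!×2!×1!) = 6227020800/480 = 12972960

12972960


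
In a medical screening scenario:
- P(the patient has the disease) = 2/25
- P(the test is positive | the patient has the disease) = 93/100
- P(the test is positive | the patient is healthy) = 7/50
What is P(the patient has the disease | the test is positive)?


Using Bayes' theorem:
P(A|B) = P(B|A)·P(A) / P(B)

P(the test is positive) = 93/100 × 2/25 + 7/50 × 23/25
= 93/1250 + 161/1250 = 127/625

P(the patient has the disease|the test is positive) = (93/1250) / (127/625) = 93/254

P(the patient has the disease|the test is positive) = 93/254 ≈ 36.61%


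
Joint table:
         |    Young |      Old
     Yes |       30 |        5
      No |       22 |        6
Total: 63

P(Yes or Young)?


P(Yes∨Young) = P(Yes) + P(Young) - P(Yes∧Young)
= (35 + 52 - 30)/63 = 57/63 = 19/21

P = 19/21 ≈ 90.48%


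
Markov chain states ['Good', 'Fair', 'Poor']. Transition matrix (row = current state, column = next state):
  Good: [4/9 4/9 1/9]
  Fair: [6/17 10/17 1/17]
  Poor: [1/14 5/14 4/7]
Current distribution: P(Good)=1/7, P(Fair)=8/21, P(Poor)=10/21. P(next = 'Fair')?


P(next=Fair) = Σᵢ P(now=i)×P(i→Fair)
= 1/7×4/9 + 8/21×10/17 + 10/21×5/14
= 4/63 + 80/357 + 25/147 = 3431/7497

P = 3431/7497 ≈ 0.4576


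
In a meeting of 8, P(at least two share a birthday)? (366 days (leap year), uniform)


P(all different) = Π(366-i)/366 for i=0..7
= 0.925861
P(match) = 1 - 0.925861 = 0.074139

P ≈ 0.0741 ≈ 7.41%


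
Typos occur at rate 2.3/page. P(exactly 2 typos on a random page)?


Poisson(λ=2.3): P(X=2) = e^(-λ)×λ^k/k!
= e^(-2.3) × 2.3^2 / 2!
≈ 0.1002588437 × 5.29 / 2 ≈ 0.265185

P(X=2) ≈ 0.265185 ≈ 26.52%


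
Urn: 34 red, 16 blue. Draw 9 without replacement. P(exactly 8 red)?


Hypergeometric: C(34,8)×C(16,1)/C(50,9)
= 18156204×16/2505433700 = 6602256/56941675

P(X=8) = 6602256/56941675 ≈ 11.59%


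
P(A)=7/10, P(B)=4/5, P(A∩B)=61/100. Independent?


P(A)×P(B) = 14/25
P(A∩B) = 61/100
Not equal → NOT independent

No, not independent


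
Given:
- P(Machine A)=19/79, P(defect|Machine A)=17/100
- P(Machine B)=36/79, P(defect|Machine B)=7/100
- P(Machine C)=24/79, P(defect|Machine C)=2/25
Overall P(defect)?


P(B) = Σ P(B|Aᵢ)×P(Aᵢ)
  17/100×19/79 = 323/7900
  7/100×36/79 = 63/1975
  2/25×24/79 = 48/1975
Sum = 767/7900

P(defect) = 767/7900 ≈ 9.71%


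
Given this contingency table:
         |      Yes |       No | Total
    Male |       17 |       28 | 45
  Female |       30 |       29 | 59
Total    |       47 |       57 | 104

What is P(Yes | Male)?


P(Yes | Male) = 17/(17+28) = 17/45

P(Yes|Male) = 17/45 ≈ 37.78%


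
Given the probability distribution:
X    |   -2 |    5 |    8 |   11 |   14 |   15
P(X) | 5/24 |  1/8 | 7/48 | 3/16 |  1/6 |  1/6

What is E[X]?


E[X] = Σ x·P(X=x)
= (-2)×(5/24) + (5)×(1/8) + (8)×(7/48) + (11)×(3/16) + (14)×(1/6) + (15)×(1/6)
= 397/48

E[X] = 397/48
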